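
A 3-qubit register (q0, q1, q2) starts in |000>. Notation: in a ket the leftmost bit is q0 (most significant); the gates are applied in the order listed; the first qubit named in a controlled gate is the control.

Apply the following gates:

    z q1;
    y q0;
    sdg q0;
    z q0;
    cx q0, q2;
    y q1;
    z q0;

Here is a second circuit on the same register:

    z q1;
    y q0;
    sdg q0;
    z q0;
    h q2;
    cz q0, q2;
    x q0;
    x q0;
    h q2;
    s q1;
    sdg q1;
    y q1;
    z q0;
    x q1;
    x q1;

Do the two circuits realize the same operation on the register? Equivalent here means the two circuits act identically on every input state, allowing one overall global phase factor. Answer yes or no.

Yes — the two circuits implement the same unitary up to a global phase.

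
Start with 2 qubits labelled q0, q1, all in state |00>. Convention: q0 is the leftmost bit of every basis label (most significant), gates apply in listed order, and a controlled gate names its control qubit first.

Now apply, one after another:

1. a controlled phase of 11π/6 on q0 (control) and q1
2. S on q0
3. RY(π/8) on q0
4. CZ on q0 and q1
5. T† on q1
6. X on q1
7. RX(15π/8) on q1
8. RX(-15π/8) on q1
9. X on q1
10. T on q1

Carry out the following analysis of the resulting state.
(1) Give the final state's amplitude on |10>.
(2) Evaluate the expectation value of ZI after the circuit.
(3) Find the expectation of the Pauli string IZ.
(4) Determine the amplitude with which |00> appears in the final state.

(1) The amplitude on |10> is sin(pi/16). Key observation: the block from step 5 through step 10 cancels to the identity and can be dropped.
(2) The observable ZI averages to sqrt(sqrt(2) + 2)/2.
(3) The observable IZ averages to 1.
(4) |00> carries amplitude cos(pi/16) in the final state.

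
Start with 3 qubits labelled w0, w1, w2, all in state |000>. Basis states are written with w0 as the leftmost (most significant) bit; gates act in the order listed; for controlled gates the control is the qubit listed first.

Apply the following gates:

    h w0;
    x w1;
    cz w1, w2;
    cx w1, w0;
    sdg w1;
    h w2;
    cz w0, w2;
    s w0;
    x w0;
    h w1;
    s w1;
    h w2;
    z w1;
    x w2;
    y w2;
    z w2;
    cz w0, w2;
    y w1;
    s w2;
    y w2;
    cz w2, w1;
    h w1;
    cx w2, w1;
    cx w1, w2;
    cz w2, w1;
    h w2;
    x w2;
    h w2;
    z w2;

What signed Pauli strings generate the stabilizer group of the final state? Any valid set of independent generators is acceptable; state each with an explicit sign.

The final state is stabilized by the group generated by +XZX, +IXY, +ZZZ; other independent generating sets are equally valid. Key observation: gates 26-29 undo each other exactly, leaving only the rest of the circuit to track.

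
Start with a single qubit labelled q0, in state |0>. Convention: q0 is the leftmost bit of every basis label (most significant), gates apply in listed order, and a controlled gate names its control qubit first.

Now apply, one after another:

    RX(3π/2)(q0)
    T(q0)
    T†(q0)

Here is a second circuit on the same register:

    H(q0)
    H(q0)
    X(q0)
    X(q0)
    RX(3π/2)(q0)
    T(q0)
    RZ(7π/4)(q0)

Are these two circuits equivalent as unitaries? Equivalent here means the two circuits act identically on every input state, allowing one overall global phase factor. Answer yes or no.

Yes: on every input state the two circuits agree up to one overall phase factor.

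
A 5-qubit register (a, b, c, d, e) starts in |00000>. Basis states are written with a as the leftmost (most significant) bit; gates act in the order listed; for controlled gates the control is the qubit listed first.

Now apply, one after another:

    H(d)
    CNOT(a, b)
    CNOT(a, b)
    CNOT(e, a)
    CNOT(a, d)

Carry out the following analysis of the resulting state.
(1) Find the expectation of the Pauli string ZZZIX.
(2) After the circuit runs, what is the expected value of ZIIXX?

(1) The observable ZZZIX averages to 0. Key observation: steps 2-3 multiply out to the identity, so the circuit reduces to the remaining gates.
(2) In the final state, ZIIXX has expectation 0.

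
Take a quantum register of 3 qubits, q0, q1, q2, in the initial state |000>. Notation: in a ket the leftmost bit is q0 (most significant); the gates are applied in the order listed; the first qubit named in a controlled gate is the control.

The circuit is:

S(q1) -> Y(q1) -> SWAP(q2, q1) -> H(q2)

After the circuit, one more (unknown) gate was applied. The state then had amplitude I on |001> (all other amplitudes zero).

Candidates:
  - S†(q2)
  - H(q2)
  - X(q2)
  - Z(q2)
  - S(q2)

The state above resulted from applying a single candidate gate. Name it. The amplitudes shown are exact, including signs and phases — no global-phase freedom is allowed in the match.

The unique candidate consistent with the amplitudes is H(q2).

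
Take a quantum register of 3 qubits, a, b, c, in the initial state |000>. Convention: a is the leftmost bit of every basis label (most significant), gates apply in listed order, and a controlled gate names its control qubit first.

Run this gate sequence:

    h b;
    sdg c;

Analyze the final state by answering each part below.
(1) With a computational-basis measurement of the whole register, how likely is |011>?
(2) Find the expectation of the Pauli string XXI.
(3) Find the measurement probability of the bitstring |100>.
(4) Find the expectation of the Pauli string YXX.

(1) The probability of measuring |011> is 0.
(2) The expectation value of XXI is 0.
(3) The probability of measuring |100> is 0.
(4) The expectation value of YXX is 0.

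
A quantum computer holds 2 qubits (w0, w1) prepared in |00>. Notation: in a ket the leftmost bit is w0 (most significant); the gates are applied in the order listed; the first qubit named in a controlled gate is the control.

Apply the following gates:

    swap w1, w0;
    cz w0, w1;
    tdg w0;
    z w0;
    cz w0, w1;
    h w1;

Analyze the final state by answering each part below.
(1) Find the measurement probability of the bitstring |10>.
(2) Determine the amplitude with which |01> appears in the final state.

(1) The probability of measuring |10> is 0.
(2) |01> carries amplitude sqrt(2)/2 in the final state.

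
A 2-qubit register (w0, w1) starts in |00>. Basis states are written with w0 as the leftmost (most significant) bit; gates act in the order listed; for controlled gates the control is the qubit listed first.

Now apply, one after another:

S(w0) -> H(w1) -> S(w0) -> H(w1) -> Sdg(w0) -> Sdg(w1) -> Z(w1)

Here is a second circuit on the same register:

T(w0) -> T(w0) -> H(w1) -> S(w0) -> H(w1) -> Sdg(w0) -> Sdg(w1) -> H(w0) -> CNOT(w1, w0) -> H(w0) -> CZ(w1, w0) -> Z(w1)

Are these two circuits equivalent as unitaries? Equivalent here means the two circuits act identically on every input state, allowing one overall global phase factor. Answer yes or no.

Yes: on every input state the two circuits agree up to one overall phase factor.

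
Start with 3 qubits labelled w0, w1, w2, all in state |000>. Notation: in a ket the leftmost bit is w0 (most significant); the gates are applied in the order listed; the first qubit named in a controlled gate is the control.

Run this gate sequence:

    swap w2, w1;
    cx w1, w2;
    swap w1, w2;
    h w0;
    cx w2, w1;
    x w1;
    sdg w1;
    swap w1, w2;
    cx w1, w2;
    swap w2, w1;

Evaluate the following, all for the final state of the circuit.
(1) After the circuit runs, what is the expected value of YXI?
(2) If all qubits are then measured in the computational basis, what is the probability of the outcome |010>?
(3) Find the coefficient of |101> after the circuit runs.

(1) The expectation value of YXI is 0.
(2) A full measurement returns |010> with probability 1/2.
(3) |101> carries amplitude 0 in the final state.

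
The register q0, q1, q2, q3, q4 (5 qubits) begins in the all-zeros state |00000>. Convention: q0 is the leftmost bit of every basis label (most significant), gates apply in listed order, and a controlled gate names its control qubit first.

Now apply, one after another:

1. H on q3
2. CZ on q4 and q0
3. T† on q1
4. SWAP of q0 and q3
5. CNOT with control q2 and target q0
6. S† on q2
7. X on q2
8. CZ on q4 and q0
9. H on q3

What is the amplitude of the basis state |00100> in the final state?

The amplitude on |00100> is 1/2.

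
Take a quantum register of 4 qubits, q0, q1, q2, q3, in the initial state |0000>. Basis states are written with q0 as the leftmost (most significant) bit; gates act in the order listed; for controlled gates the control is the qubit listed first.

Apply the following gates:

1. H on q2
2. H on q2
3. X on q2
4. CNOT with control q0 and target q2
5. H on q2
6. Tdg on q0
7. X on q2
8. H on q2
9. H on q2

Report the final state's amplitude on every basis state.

The resulting statevector has amplitude -sqrt(2)/2 on |0000>, sqrt(2)/2 on |0010>, and 0 on every other basis state.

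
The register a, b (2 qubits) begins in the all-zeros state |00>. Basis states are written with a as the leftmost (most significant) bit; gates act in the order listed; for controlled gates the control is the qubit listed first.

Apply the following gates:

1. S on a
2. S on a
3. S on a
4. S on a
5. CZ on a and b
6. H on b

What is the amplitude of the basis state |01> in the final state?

|01> carries amplitude sqrt(2)/2 in the final state. Key observation: steps 1-4 multiply out to the identity, so the circuit reduces to the remaining gates.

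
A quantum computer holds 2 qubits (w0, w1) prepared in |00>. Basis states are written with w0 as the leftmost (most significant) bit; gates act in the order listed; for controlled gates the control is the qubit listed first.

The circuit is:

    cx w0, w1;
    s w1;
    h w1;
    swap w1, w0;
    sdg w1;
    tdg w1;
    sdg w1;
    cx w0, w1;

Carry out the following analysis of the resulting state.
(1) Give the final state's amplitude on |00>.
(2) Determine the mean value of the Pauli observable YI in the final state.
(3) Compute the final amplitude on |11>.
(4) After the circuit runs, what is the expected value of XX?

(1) The final state's coefficient on |00> equals sqrt(2)/2.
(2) The observable YI averages to 0.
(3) The amplitude on |11> is sqrt(2)/2.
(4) The expectation value of XX is 1.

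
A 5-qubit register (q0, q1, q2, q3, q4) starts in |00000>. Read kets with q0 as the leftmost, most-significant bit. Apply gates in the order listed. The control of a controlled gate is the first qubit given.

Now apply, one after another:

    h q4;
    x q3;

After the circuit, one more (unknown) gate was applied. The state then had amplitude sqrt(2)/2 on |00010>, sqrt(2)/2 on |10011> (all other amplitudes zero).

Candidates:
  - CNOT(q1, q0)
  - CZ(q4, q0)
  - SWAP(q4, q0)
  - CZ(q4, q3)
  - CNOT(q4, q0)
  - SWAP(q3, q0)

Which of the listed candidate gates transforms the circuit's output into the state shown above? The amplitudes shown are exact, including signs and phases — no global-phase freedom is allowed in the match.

The unique candidate consistent with the amplitudes is CNOT(q4, q0).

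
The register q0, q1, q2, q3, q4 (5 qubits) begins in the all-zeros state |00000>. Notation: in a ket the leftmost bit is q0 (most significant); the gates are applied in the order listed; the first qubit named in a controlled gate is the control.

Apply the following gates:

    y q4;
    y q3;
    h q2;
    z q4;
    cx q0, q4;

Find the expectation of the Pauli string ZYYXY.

The observable ZYYXY averages to 0.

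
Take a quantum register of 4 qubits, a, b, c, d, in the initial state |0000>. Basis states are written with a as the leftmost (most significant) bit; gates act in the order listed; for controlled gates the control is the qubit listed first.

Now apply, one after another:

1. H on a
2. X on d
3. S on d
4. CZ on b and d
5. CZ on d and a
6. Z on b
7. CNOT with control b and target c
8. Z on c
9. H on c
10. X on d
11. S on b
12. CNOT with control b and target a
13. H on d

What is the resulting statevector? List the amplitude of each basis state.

After the circuit, the state carries amplitude sqrt(2)*I/4 on |0000>, sqrt(2)*I/4 on |0001>, sqrt(2)*I/4 on |0010>, sqrt(2)*I/4 on |0011>, 0 on |0100>, 0 on |0101>, 0 on |0110>, 0 on |0111>, -sqrt(2)*I/4 on |1000>, -sqrt(2)*I/4 on |1001>, -sqrt(2)*I/4 on |1010>, -sqrt(2)*I/4 on |1011>, 0 on |1100>, 0 on |1101>, 0 on |1110>, 0 on |1111>.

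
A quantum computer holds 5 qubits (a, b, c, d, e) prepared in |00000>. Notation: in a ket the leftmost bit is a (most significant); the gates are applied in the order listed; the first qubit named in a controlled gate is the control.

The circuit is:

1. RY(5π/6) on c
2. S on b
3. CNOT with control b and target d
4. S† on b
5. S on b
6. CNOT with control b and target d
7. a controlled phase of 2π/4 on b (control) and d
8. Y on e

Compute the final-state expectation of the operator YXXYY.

The observable YXXYY averages to 0.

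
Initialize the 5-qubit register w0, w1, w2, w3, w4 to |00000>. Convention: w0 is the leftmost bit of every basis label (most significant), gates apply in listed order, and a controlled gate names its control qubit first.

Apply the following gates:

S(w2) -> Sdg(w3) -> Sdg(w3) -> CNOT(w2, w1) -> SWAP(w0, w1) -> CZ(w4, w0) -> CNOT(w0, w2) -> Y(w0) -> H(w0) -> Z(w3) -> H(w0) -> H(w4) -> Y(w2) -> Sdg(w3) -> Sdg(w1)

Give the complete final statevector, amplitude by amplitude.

The final amplitudes are -sqrt(2)/2 on |10100>, -sqrt(2)/2 on |10101>, and 0 on every other basis state.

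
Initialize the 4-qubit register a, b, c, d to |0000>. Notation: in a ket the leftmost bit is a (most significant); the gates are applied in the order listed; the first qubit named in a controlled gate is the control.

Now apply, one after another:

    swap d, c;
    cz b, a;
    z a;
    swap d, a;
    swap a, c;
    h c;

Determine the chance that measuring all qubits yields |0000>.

The probability of measuring |0000> is 1/2.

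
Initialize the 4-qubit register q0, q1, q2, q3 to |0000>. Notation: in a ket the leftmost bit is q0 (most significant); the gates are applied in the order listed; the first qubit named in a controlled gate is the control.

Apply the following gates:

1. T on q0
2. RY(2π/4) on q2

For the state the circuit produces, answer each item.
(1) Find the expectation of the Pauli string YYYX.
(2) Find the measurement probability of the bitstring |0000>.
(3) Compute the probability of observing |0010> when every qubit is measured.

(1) In the final state, YYYX has expectation 0.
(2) A full measurement returns |0000> with probability 1/2.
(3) The probability of measuring |0010> is 1/2.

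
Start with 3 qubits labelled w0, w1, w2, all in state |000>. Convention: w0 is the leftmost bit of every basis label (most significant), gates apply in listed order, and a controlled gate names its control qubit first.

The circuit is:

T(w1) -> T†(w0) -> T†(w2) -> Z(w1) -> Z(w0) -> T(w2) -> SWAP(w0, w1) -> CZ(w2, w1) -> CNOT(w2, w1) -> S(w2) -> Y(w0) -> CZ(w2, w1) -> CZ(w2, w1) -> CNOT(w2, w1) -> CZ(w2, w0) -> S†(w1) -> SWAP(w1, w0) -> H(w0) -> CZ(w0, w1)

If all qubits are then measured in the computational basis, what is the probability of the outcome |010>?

A full measurement returns |010> with probability 1/2. Key observation: gates 12-13 undo each other exactly, leaving only the rest of the circuit to track.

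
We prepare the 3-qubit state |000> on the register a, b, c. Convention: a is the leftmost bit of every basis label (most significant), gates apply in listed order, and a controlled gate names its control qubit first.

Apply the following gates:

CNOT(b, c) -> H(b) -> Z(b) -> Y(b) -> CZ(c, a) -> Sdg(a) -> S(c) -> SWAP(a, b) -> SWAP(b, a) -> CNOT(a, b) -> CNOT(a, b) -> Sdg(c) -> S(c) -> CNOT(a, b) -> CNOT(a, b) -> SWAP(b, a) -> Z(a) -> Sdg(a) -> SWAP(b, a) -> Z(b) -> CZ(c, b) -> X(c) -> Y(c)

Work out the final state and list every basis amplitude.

After the circuit, the state carries amplitude sqrt(2)/2 on |000>, -sqrt(2)*I/2 on |010>, and 0 on every other basis state. Key observation: steps 9-16 multiply out to the identity, so the circuit reduces to the remaining gates.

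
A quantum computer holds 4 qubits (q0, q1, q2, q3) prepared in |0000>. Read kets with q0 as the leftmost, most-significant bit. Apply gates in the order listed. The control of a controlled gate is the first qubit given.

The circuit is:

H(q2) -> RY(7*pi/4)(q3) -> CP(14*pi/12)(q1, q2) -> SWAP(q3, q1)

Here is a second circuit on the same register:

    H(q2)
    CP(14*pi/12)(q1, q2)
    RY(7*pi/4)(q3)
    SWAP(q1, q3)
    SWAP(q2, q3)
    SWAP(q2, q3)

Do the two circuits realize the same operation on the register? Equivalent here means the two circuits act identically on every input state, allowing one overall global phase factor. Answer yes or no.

Yes, they are equivalent — the unitaries differ by at most a global phase.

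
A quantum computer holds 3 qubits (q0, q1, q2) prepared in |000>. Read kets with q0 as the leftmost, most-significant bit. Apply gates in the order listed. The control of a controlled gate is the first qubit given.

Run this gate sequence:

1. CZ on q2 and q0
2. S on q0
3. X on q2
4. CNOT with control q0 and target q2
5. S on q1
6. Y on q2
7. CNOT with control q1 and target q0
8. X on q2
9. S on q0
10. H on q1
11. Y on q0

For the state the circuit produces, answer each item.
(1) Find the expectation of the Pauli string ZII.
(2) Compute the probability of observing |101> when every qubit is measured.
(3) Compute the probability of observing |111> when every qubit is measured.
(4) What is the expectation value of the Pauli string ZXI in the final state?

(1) The observable ZII averages to -1.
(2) The probability of measuring |101> is 1/2.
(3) Outcome |111> occurs with probability 1/2.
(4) The expectation value of ZXI is -1.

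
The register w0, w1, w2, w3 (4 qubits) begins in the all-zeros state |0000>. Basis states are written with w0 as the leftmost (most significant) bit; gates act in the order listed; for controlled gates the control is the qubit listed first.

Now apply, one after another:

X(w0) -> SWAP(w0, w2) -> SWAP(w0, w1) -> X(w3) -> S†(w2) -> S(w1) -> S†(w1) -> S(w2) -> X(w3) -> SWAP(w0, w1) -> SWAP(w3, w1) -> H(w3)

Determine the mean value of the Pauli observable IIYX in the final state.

The observable IIYX averages to 0. Key observation: steps 3-10 multiply out to the identity, so the circuit reduces to the remaining gates.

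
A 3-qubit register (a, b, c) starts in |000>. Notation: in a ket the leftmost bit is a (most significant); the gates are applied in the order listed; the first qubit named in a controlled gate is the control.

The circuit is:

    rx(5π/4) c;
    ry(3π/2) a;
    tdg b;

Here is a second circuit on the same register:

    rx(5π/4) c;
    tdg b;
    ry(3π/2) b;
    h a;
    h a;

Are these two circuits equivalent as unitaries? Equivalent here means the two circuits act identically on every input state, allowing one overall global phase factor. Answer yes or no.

No — the two circuits implement different unitaries, even allowing a global phase.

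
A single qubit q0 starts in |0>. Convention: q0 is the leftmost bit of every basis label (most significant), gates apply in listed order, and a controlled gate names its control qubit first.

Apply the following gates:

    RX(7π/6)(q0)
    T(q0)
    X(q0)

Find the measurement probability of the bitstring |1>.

The probability of measuring |1> is 1/2 - sqrt(3)/4.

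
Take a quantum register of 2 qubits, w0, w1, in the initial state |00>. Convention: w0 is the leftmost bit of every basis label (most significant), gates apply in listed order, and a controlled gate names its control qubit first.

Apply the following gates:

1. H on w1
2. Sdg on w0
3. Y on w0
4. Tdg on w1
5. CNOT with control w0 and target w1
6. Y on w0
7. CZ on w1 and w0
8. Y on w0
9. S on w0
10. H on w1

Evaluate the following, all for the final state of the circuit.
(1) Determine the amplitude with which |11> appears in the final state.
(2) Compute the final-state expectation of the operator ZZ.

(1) The amplitude on |11> is 1/2 + exp(3*I*pi/4)/2.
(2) In the final state, ZZ has expectation -sqrt(2)/2.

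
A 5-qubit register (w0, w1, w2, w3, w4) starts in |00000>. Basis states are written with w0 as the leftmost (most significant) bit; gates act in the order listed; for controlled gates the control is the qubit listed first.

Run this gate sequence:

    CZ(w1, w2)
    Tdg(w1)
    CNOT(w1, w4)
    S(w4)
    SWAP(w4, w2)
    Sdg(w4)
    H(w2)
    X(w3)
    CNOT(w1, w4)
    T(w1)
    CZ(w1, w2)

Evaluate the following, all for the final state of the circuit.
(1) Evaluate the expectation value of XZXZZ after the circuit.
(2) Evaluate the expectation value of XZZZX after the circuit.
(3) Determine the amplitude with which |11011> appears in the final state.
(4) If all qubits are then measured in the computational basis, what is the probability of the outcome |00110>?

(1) The expectation value of XZXZZ is 0.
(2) In the final state, XZZZX has expectation 0.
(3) The amplitude on |11011> is 0.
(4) A full measurement returns |00110> with probability 1/2.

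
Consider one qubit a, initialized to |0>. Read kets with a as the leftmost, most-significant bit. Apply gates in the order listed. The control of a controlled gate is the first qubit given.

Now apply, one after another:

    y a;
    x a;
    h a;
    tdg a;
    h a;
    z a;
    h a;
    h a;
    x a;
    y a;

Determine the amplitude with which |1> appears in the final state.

|1> carries amplitude 1/2 + exp(3*I*pi/4)/2 in the final state.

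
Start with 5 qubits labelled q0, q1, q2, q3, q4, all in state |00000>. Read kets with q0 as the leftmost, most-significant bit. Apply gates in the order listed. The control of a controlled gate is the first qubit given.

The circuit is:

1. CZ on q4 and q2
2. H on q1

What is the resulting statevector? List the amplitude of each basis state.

The final amplitudes are sqrt(2)/2 on |00000>, sqrt(2)/2 on |01000>, and 0 on every other basis state.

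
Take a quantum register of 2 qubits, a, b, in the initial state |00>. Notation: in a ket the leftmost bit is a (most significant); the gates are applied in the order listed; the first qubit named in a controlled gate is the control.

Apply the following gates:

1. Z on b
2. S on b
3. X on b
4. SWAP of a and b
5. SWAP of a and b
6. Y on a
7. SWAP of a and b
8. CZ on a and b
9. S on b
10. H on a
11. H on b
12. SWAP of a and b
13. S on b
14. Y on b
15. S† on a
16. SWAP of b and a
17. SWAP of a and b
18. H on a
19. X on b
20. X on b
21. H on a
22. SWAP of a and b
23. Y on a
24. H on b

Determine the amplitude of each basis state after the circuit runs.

The resulting statevector has amplitude sqrt(2)*(1 + I)/4 on |00>, sqrt(2)*(1 - I)/4 on |01>, sqrt(2)*(1 - I)/4 on |10>, sqrt(2)*(-1 - I)/4 on |11>. Key observation: steps 17-22 multiply out to the identity, so the circuit reduces to the remaining gates.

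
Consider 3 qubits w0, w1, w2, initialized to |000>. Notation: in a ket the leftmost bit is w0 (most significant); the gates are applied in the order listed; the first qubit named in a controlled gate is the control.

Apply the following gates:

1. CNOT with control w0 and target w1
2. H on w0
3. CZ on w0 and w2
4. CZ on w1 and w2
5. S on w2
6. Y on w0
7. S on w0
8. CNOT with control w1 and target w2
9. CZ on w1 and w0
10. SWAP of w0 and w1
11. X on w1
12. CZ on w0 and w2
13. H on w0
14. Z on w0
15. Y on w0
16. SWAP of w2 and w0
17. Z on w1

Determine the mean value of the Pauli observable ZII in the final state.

The expectation value of ZII is 1.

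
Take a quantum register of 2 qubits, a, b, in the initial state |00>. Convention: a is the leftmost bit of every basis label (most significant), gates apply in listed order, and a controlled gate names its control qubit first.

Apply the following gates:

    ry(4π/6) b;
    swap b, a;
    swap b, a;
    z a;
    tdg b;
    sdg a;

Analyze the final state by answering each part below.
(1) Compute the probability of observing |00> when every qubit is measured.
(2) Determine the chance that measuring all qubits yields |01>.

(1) The probability of measuring |00> is 1/4.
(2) Outcome |01> occurs with probability 3/4.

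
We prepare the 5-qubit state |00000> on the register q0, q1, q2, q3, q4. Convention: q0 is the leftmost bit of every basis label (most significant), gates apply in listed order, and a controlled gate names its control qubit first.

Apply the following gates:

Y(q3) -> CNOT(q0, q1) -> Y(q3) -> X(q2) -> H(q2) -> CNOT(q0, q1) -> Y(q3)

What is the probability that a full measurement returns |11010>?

Outcome |11010> occurs with probability 0.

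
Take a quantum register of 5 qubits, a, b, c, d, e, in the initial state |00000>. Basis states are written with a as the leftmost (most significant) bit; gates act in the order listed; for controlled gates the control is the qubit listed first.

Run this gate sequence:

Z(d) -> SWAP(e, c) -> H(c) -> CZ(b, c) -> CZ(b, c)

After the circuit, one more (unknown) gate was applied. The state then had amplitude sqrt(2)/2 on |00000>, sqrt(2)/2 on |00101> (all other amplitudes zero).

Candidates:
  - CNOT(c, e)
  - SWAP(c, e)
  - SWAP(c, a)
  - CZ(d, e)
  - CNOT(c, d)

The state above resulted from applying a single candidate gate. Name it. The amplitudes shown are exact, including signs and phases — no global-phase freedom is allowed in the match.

It was CNOT(c, e) that produced the state shown. Key observation: steps 4-5 multiply out to the identity, so the circuit reduces to the remaining gates.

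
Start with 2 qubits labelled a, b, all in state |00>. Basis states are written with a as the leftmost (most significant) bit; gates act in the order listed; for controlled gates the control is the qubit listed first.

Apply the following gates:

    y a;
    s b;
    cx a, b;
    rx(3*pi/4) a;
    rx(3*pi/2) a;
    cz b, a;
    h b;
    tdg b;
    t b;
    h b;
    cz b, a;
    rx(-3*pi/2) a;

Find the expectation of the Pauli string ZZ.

The observable ZZ averages to -sqrt(2)/2.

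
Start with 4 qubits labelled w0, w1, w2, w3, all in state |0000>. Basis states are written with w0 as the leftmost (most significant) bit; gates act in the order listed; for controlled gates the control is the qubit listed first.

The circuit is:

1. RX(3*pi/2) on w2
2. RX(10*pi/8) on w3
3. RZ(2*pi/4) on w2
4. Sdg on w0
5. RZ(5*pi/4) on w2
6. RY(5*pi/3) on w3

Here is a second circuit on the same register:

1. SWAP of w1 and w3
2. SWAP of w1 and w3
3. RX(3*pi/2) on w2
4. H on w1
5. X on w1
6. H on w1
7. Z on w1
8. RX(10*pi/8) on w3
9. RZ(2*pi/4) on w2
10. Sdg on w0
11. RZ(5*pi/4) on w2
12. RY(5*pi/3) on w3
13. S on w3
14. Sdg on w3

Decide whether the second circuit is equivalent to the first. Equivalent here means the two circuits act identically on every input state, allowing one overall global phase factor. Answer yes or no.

Yes: on every input state the two circuits agree up to one overall phase factor.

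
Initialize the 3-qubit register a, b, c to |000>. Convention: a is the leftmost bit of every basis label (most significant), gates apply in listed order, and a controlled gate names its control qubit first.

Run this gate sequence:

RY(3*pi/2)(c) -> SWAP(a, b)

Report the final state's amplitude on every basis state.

The final amplitudes are -sqrt(2)/2 on |000>, sqrt(2)/2 on |001>, and 0 on every other basis state.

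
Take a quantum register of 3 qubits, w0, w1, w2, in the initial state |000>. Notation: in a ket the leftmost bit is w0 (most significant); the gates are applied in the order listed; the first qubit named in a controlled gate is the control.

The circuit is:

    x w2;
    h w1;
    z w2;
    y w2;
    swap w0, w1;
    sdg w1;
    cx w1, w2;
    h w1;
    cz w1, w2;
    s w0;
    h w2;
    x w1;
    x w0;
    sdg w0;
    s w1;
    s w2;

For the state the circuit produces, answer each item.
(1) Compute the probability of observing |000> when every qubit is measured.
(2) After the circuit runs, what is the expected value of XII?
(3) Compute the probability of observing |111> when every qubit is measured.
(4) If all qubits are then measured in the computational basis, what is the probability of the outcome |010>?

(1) The probability of measuring |000> is 1/8.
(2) The expectation value of XII is -1.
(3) The probability of measuring |111> is 1/8.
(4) Outcome |010> occurs with probability 1/8.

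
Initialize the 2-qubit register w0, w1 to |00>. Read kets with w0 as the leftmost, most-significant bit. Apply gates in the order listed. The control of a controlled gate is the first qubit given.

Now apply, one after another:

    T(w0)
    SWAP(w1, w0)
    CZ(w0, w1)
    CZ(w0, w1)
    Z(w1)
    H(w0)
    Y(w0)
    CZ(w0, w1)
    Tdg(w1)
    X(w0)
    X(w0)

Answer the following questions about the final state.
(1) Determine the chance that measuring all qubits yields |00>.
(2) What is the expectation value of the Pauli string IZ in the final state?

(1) Outcome |00> occurs with probability 1/2. Key observation: the block from step 3 through step 4 cancels to the identity and can be dropped.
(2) In the final state, IZ has expectation 1.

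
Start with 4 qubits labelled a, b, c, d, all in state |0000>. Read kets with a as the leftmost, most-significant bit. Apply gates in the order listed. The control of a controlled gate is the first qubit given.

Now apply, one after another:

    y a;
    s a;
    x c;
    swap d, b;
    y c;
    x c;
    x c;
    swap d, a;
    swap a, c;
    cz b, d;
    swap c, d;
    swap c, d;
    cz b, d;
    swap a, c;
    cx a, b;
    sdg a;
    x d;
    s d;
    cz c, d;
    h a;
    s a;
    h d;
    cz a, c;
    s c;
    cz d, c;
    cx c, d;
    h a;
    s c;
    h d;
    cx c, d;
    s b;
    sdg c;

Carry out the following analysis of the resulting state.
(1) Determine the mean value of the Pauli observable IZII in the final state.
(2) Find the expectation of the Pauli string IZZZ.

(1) In the final state, IZII has expectation 1.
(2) The expectation value of IZZZ is 1.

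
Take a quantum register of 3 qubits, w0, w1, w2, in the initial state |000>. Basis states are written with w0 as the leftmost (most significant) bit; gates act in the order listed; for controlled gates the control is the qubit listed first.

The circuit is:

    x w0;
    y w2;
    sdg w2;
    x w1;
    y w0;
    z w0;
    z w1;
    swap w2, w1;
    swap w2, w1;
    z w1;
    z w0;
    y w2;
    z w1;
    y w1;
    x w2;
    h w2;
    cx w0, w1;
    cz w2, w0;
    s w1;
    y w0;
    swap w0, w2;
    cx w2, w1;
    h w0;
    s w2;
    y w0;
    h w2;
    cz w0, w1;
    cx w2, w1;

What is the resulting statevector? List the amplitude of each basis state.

The resulting statevector has amplitude -sqrt(2)/2 on |001>, sqrt(2)/2 on |010>, and 0 on every other basis state. Key observation: steps 6-11 multiply out to the identity, so the circuit reduces to the remaining gates.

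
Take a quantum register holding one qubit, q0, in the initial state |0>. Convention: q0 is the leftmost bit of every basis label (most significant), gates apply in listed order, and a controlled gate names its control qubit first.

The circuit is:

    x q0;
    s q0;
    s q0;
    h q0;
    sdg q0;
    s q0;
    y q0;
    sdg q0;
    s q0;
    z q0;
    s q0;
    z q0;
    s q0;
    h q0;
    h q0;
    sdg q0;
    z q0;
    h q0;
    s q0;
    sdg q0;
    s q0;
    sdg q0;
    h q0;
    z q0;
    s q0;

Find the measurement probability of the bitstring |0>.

Outcome |0> occurs with probability 1/2.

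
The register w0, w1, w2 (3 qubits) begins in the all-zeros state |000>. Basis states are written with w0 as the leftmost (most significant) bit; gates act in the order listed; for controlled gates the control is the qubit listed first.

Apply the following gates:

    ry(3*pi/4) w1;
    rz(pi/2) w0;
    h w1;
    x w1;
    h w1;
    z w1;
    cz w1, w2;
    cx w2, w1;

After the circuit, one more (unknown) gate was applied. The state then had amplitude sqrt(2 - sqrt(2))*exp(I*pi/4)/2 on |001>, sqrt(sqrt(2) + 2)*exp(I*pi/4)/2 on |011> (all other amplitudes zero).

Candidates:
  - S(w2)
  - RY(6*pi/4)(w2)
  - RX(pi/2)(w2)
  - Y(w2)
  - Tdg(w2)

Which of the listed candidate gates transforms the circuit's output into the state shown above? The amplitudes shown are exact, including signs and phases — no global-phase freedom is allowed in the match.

The unique candidate consistent with the amplitudes is Y(w2). Key observation: gates 3-6 undo each other exactly, leaving only the rest of the circuit to track.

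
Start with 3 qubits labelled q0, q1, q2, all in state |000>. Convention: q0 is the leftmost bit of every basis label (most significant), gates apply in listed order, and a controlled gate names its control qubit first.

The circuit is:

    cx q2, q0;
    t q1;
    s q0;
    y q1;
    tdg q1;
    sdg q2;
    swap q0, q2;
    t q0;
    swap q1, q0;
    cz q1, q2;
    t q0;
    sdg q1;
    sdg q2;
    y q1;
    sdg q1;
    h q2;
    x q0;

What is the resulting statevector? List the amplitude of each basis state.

The resulting statevector has amplitude sqrt(2)*I/2 on |010>, sqrt(2)*I/2 on |011>, and 0 on every other basis state.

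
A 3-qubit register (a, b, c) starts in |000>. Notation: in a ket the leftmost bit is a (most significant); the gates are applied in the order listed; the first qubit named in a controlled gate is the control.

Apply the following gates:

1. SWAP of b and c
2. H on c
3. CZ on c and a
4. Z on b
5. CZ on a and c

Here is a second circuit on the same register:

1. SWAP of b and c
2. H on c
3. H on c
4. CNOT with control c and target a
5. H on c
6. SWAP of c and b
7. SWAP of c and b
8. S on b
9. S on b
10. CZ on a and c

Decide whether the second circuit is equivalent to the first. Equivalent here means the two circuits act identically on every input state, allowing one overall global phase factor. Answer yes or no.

No — the two circuits implement different unitaries, even allowing a global phase.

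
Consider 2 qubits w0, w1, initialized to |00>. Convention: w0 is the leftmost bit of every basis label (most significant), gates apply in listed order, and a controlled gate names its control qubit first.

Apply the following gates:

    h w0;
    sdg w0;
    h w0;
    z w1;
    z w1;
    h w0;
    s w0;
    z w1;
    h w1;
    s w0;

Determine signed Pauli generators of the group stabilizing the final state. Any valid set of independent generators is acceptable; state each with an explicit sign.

The final state is stabilized by the group generated by +YI, +IX; other independent generating sets are equally valid. Key observation: gates 2-7 undo each other exactly, leaving only the rest of the circuit to track.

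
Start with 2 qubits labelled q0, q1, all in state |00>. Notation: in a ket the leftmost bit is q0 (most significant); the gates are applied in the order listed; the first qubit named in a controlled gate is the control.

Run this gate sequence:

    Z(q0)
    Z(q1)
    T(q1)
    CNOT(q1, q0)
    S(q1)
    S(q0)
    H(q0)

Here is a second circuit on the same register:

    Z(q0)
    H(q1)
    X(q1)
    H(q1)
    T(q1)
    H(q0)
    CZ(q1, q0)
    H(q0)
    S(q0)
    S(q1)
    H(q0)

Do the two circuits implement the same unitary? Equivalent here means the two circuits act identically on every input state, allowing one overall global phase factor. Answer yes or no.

Yes, they are equivalent — the unitaries differ by at most a global phase.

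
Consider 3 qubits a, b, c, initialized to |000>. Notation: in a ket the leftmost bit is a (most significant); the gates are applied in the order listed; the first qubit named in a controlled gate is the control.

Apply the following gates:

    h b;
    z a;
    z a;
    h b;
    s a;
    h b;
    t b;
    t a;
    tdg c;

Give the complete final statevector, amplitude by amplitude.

The resulting statevector has amplitude sqrt(2)/2 on |000>, sqrt(2)*exp(I*pi/4)/2 on |010>, and 0 on every other basis state.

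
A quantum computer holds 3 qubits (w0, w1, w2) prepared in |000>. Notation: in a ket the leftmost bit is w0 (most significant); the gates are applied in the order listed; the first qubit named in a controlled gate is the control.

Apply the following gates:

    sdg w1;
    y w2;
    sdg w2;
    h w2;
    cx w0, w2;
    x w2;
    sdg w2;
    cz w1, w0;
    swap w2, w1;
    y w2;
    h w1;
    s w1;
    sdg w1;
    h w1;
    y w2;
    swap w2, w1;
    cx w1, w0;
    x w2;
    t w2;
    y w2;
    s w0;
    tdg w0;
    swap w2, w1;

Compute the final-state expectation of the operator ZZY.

The expectation value of ZZY is 0. Key observation: steps 9-16 multiply out to the identity, so the circuit reduces to the remaining gates.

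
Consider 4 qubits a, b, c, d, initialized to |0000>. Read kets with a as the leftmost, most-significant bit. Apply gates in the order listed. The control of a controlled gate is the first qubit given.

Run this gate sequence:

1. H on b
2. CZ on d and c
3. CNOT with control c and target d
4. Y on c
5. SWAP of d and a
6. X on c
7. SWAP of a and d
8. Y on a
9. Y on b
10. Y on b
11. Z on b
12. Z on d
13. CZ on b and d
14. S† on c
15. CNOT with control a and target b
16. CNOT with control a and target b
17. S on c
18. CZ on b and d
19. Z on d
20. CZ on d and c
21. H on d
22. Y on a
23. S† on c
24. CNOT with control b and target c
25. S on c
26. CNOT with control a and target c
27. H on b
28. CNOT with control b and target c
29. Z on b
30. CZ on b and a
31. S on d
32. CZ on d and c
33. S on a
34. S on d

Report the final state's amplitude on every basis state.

The resulting statevector has amplitude sqrt(2)*I/4 on |0000>, -sqrt(2)*I/4 on |0001>, sqrt(2)/4 on |0010>, sqrt(2)/4 on |0011>, sqrt(2)/4 on |0100>, -sqrt(2)/4 on |0101>, -sqrt(2)*I/4 on |0110>, -sqrt(2)*I/4 on |0111>, 0 on |1000>, 0 on |1001>, 0 on |1010>, 0 on |1011>, 0 on |1100>, 0 on |1101>, 0 on |1110>, 0 on |1111>. Key observation: gates 12-19 undo each other exactly, leaving only the rest of the circuit to track.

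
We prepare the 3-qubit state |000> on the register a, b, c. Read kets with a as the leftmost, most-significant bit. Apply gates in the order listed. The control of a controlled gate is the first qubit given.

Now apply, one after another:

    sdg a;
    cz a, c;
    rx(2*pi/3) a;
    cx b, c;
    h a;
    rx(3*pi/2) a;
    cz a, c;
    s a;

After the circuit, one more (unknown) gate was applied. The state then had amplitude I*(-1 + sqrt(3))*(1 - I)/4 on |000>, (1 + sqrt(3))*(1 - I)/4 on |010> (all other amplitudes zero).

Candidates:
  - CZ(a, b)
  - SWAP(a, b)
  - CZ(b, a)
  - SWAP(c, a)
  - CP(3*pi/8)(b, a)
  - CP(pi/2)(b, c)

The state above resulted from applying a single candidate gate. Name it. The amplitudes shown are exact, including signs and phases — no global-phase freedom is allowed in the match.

The unique candidate consistent with the amplitudes is SWAP(a, b).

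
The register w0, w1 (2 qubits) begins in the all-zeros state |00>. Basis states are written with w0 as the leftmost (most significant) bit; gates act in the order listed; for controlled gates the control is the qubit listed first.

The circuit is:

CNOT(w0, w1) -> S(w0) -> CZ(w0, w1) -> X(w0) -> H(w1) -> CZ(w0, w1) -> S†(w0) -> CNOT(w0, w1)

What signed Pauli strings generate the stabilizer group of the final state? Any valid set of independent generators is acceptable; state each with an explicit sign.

The stabilizer group can be generated by -IX, -ZI, among other valid generating sets.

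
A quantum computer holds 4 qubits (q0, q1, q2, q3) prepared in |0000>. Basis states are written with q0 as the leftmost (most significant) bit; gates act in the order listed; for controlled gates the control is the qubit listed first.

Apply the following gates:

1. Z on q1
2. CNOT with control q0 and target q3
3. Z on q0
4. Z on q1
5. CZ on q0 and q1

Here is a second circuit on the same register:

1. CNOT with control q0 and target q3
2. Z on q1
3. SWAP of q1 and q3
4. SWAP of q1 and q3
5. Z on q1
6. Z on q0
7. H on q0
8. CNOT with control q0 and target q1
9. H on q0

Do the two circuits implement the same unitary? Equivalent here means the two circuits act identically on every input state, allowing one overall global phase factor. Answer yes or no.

No, they are not equivalent — no single phase factor reconciles the two unitaries.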